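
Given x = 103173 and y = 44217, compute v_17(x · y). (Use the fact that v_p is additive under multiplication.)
v_17(4562000541) = 6

v_p(x) = 3 (factor: 103173 = 17^3 · 21); v_p(y) = 3 (factor: 44217 = 17^3 · 9). Additivity: v_p(xy) = v_p(x) + v_p(y) = 3 + 3 = 6. (Direct check: xy = 4562000541 = 17^6 · (189).)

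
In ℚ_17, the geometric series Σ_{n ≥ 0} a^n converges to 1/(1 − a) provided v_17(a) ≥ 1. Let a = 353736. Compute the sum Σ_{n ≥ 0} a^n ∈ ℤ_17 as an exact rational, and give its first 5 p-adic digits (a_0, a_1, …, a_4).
Σ a^n = 1/(1 − a) = -1/353735;  first 5 digits = (1, 0, 0, 4, 4)

v_17(a) = 3 ≥ 1, so the series converges in ℤ_17 to 1/(1 − a) = 1/(1 − 353736) = -1/353735. Expand this rational in ℤ_17: compute digits iteratively via d_i = x_i mod 17, x_{i+1} = (x_i − d_i)/17. The first 5 digits are (1, 0, 0, 4, 4).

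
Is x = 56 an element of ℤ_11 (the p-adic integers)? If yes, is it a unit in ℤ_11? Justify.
x ∈ ℤ_11^× (unit); v_11(x) = 0

ℤ_11 = {x ∈ ℚ_11 : v_11(x) ≥ 0} and ℤ_11^× = {x ∈ ℤ_11 : v_11(x) = 0}. Here v_11(56) = v_11(num) − v_11(den) = 0; compare against these criteria.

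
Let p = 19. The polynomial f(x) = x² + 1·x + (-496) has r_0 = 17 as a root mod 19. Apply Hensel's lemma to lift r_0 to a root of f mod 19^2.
r_1 = 74 (mod 361)

Hensel: r_{i+1} = r_i − f(r_i)·(f′(r_i))^{-1} mod 19^{i+2}, f′(x) = 2x + 1. Iterate:
  r_0 = 17 (mod 19)
  r_1 = 74 (mod 361)
Final: r = 74 satisfies f(r) ≡ 0 mod 19^2.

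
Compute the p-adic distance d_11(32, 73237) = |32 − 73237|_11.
d_11(32, 73237) = 1/14641

Step 1 — x − y = 32 − 73237 = -73205. Step 2 — v_11(-73205) = 4 (factor: -73205 = −(11^4 · 5); the sign does not affect v_p). Step 3 — |x − y|_11 = 11^{-4} = 1/14641.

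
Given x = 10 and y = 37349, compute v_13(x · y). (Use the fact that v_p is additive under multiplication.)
v_13(373490) = 3

v_p(x) = 0 (factor: 10 = 13^0 · 10); v_p(y) = 3 (factor: 37349 = 13^3 · 17). Additivity: v_p(xy) = v_p(x) + v_p(y) = 0 + 3 = 3. (Direct check: xy = 373490 = 13^3 · (170).)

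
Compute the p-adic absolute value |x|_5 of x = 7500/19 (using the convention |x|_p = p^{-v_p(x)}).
|7500/19|_5 = 1/625

Step 1 — compute v_5(x) by factoring powers of 5 out of the numerator and denominator: v_5(7500/19) = 4. Step 2 — apply |x|_p = p^{-v_p(x)} = 5^{-4} = 1/625.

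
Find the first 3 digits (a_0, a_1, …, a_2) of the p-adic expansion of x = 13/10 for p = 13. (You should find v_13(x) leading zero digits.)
(a_0, …, a_2) = (0, 4, 1)

v_13(13/10) = 1, so a_0 = ... = a_0 = 0. Factor out: x = 13^1 · u with u = 1/10 a unit in ℤ_13. Expand u iteratively via a_{v+i} = u_i mod 13, u_{i+1} = (u_i − a_{v+i})/13:
  u_0 = 1/10;  a_1 = 4;  u_1 = (u_0 − 4)/13 = -3/10
  u_1 = -3/10;  a_2 = 1;  u_2 = (u_1 − 1)/13 = -1/10
Digits: (0, 4, 1).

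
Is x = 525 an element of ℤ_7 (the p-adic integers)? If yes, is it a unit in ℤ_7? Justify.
x ∈ ℤ_7 but not a unit; v_7(x) = 1 > 0

ℤ_7 = {x ∈ ℚ_7 : v_7(x) ≥ 0} and ℤ_7^× = {x ∈ ℤ_7 : v_7(x) = 0}. Here v_7(525) = v_7(num) − v_7(den) = 1; compare against these criteria.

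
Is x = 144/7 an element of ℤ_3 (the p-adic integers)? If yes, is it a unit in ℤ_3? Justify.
x ∈ ℤ_3 but not a unit; v_3(x) = 2 > 0

ℤ_3 = {x ∈ ℚ_3 : v_3(x) ≥ 0} and ℤ_3^× = {x ∈ ℤ_3 : v_3(x) = 0}. Here v_3(144/7) = v_3(num) − v_3(den) = 2; compare against these criteria.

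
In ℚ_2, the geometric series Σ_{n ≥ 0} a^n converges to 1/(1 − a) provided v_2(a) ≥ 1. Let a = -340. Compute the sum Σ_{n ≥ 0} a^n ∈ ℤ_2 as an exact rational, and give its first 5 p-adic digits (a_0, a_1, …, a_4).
Σ a^n = 1/(1 − a) = 1/341;  first 5 digits = (1, 0, 1, 1, 1)

v_2(a) = 2 ≥ 1, so the series converges in ℤ_2 to 1/(1 − a) = 1/(1 − (-340)) = 1/341. Expand this rational in ℤ_2: compute digits iteratively via d_i = x_i mod 2, x_{i+1} = (x_i − d_i)/2. The first 5 digits are (1, 0, 1, 1, 1).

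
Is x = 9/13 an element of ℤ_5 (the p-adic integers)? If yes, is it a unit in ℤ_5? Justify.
x ∈ ℤ_5^× (unit); v_5(x) = 0

ℤ_5 = {x ∈ ℚ_5 : v_5(x) ≥ 0} and ℤ_5^× = {x ∈ ℤ_5 : v_5(x) = 0}. Here v_5(9/13) = v_5(num) − v_5(den) = 0; compare against these criteria.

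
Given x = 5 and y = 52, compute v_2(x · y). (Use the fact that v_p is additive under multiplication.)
v_2(260) = 2

v_p(x) = 0 (factor: 5 = 2^0 · 5); v_p(y) = 2 (factor: 52 = 2^2 · 13). Additivity: v_p(xy) = v_p(x) + v_p(y) = 0 + 2 = 2. (Direct check: xy = 260 = 2^2 · (65).)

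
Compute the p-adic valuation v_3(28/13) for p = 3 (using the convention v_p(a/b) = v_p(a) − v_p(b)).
v_3(28/13) = 0

Factor powers of 3 from the numerator and denominator of the reduced fraction: 28 = 3^0 · 28 and 13 = 3^0 · 13. Apply v_p(a/b) = v_p(a) − v_p(b): v_3(28/13) = 0 − 0 = 0.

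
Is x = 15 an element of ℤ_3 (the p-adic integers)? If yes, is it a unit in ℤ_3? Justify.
x ∈ ℤ_3 but not a unit; v_3(x) = 1 > 0

ℤ_3 = {x ∈ ℚ_3 : v_3(x) ≥ 0} and ℤ_3^× = {x ∈ ℤ_3 : v_3(x) = 0}. Here v_3(15) = v_3(num) − v_3(den) = 1; compare against these criteria.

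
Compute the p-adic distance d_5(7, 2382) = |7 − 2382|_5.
d_5(7, 2382) = 1/125

Step 1 — x − y = 7 − 2382 = -2375. Step 2 — v_5(-2375) = 3 (factor: -2375 = −(5^3 · 19); the sign does not affect v_p). Step 3 — |x − y|_5 = 5^{-3} = 1/125.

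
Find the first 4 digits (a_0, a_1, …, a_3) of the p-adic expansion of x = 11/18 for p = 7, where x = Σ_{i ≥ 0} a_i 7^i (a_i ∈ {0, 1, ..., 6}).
(a_0, …, a_3) = (1, 5, 2, 0)

v_7(11/18) = 0 (numerator and denominator both coprime to 7), so x ∈ ℤ_7^×. Compute digits iteratively via a_i = x_i mod 7, x_{i+1} = (x_i − a_i)/7, with x_0 = x:
  x_0 = 11/18;  a_0 = 1;  x_1 = (x_0 − 1)/7 = -1/18
  x_1 = -1/18;  a_1 = 5;  x_2 = (x_1 − 5)/7 = -13/18
  x_2 = -13/18;  a_2 = 2;  x_3 = (x_2 − 2)/7 = -7/18
  x_3 = -7/18;  a_3 = 0;  x_4 = (x_3 − 0)/7 = -1/18
Digits: (1, 5, 2, 0).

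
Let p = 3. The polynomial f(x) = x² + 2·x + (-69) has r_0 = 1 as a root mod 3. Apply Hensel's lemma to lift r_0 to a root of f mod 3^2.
r_1 = 4 (mod 9)

Hensel: r_{i+1} = r_i − f(r_i)·(f′(r_i))^{-1} mod 3^{i+2}, f′(x) = 2x + 2. Iterate:
  r_0 = 1 (mod 3)
  r_1 = 4 (mod 9)
Final: r = 4 satisfies f(r) ≡ 0 mod 3^2.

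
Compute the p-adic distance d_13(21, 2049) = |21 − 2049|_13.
d_13(21, 2049) = 1/169

Step 1 — x − y = 21 − 2049 = -2028. Step 2 — v_13(-2028) = 2 (factor: -2028 = −(13^2 · 12); the sign does not affect v_p). Step 3 — |x − y|_13 = 13^{-2} = 1/169.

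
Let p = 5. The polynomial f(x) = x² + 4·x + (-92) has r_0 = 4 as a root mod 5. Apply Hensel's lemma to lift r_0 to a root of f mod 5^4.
r_3 = 434 (mod 625)

Hensel: r_{i+1} = r_i − f(r_i)·(f′(r_i))^{-1} mod 5^{i+2}, f′(x) = 2x + 4. Iterate:
  r_0 = 4 (mod 5)
  r_1 = 9 (mod 25)
  r_2 = 59 (mod 125)
  r_3 = 434 (mod 625)
Final: r = 434 satisfies f(r) ≡ 0 mod 5^4.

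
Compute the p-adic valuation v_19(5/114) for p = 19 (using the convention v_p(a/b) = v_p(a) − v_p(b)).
v_19(5/114) = -1

Factor powers of 19 from the numerator and denominator of the reduced fraction: 5 = 19^0 · 5 and 114 = 19^1 · 6. Apply v_p(a/b) = v_p(a) − v_p(b): v_19(5/114) = 0 − 1 = -1.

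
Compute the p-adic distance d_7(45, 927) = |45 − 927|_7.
d_7(45, 927) = 1/49

Step 1 — x − y = 45 − 927 = -882. Step 2 — v_7(-882) = 2 (factor: -882 = −(7^2 · 18); the sign does not affect v_p). Step 3 — |x − y|_7 = 7^{-2} = 1/49.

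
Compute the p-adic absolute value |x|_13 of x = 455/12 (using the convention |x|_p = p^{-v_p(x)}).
|455/12|_13 = 1/13

Step 1 — compute v_13(x) by factoring powers of 13 out of the numerator and denominator: v_13(455/12) = 1. Step 2 — apply |x|_p = p^{-v_p(x)} = 13^{-1} = 1/13.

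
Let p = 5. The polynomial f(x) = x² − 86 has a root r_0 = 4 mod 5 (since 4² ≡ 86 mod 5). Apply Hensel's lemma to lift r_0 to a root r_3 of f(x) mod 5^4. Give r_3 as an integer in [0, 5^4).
r_3 = 94 (mod 625)

Hensel's recurrence: r_{i+1} = r_i − f(r_i)·(f′(r_i))^{-1} mod 5^{i+2}, with f′(x) = 2x. Iterate:
  r_0 = 4 (mod 5)
  r_1 = 19 (mod 25)
  r_2 = 94 (mod 125)
  r_3 = 94 (mod 625)
Final: r_3 = 94, and one checks f(r_3) ≡ 0 mod 5^4.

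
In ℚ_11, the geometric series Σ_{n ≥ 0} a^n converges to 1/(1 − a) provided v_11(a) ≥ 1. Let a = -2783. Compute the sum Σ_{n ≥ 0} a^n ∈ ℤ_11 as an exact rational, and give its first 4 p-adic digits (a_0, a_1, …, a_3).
Σ a^n = 1/(1 − a) = 1/2784;  first 4 digits = (1, 0, 10, 8)

v_11(a) = 2 ≥ 1, so the series converges in ℤ_11 to 1/(1 − a) = 1/(1 − (-2783)) = 1/2784. Expand this rational in ℤ_11: compute digits iteratively via d_i = x_i mod 11, x_{i+1} = (x_i − d_i)/11. The first 4 digits are (1, 0, 10, 8).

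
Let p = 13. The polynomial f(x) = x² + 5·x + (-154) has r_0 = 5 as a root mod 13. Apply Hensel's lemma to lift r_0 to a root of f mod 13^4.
r_3 = 11549 (mod 28561)

Hensel: r_{i+1} = r_i − f(r_i)·(f′(r_i))^{-1} mod 13^{i+2}, f′(x) = 2x + 5. Iterate:
  r_0 = 5 (mod 13)
  r_1 = 57 (mod 169)
  r_2 = 564 (mod 2197)
  r_3 = 11549 (mod 28561)
Final: r = 11549 satisfies f(r) ≡ 0 mod 13^4.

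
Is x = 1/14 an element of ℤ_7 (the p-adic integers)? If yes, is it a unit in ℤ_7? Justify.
x ∉ ℤ_7 (v_7(x) = -1 < 0)

ℤ_7 = {x ∈ ℚ_7 : v_7(x) ≥ 0} and ℤ_7^× = {x ∈ ℤ_7 : v_7(x) = 0}. Here v_7(1/14) = v_7(num) − v_7(den) = -1; compare against these criteria.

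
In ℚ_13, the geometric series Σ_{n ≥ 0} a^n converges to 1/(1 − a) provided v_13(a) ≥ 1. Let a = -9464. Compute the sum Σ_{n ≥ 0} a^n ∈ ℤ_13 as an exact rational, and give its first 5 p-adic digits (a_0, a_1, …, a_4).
Σ a^n = 1/(1 − a) = 1/9465;  first 5 digits = (1, 0, 9, 8, 2)

v_13(a) = 2 ≥ 1, so the series converges in ℤ_13 to 1/(1 − a) = 1/(1 − (-9464)) = 1/9465. Expand this rational in ℤ_13: compute digits iteratively via d_i = x_i mod 13, x_{i+1} = (x_i − d_i)/13. The first 5 digits are (1, 0, 9, 8, 2).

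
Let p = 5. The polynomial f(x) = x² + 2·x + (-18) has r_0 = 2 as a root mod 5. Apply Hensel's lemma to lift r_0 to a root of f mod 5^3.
r_2 = 112 (mod 125)

Hensel: r_{i+1} = r_i − f(r_i)·(f′(r_i))^{-1} mod 5^{i+2}, f′(x) = 2x + 2. Iterate:
  r_0 = 2 (mod 5)
  r_1 = 12 (mod 25)
  r_2 = 112 (mod 125)
Final: r = 112 satisfies f(r) ≡ 0 mod 5^3.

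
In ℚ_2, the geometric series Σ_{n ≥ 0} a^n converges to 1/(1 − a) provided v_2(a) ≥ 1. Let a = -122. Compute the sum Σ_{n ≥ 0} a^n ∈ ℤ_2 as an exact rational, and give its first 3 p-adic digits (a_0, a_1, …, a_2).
Σ a^n = 1/(1 − a) = 1/123;  first 3 digits = (1, 1, 0)

v_2(a) = 1 ≥ 1, so the series converges in ℤ_2 to 1/(1 − a) = 1/(1 − (-122)) = 1/123. Expand this rational in ℤ_2: compute digits iteratively via d_i = x_i mod 2, x_{i+1} = (x_i − d_i)/2. The first 3 digits are (1, 1, 0).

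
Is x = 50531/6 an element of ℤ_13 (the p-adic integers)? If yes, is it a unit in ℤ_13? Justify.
x ∈ ℤ_13 but not a unit; v_13(x) = 3 > 0

ℤ_13 = {x ∈ ℚ_13 : v_13(x) ≥ 0} and ℤ_13^× = {x ∈ ℤ_13 : v_13(x) = 0}. Here v_13(50531/6) = v_13(num) − v_13(den) = 3; compare against these criteria.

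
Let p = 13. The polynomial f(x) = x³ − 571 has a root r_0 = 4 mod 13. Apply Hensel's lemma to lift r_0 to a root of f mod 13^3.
r_2 = 1525 (mod 2197)

Hensel: r_{i+1} = r_i − f(r_i)/f′(r_i) mod 13^{i+2}, where f′(x) = 3x². Iterate:
  r_0 = 4 (mod 13)
  r_1 = 4 (mod 169)
  r_2 = 1525 (mod 2197)
Final: r = 1525 with f(r) ≡ 0 mod 13^3.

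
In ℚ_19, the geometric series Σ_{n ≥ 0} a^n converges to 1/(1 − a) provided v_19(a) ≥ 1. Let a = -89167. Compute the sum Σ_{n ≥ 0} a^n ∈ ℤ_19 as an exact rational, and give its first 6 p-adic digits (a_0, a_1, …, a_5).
Σ a^n = 1/(1 − a) = 1/89168;  first 6 digits = (1, 0, 0, 6, 18, 18)

v_19(a) = 3 ≥ 1, so the series converges in ℤ_19 to 1/(1 − a) = 1/(1 − (-89167)) = 1/89168. Expand this rational in ℤ_19: compute digits iteratively via d_i = x_i mod 19, x_{i+1} = (x_i − d_i)/19. The first 6 digits are (1, 0, 0, 6, 18, 18).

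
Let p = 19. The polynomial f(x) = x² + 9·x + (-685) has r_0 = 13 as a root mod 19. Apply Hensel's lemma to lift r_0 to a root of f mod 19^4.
r_3 = 74968 (mod 130321)

Hensel: r_{i+1} = r_i − f(r_i)·(f′(r_i))^{-1} mod 19^{i+2}, f′(x) = 2x + 9. Iterate:
  r_0 = 13 (mod 19)
  r_1 = 241 (mod 361)
  r_2 = 6378 (mod 6859)
  r_3 = 74968 (mod 130321)
Final: r = 74968 satisfies f(r) ≡ 0 mod 19^4.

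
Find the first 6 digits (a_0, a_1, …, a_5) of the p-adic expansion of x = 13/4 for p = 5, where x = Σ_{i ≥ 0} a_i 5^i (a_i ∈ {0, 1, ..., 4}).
(a_0, …, a_5) = (2, 4, 3, 3, 3, 3)

v_5(13/4) = 0 (numerator and denominator both coprime to 5), so x ∈ ℤ_5^×. Compute digits iteratively via a_i = x_i mod 5, x_{i+1} = (x_i − a_i)/5, with x_0 = x:
  x_0 = 13/4;  a_0 = 2;  x_1 = (x_0 − 2)/5 = 1/4
  x_1 = 1/4;  a_1 = 4;  x_2 = (x_1 − 4)/5 = -3/4
  x_2 = -3/4;  a_2 = 3;  x_3 = (x_2 − 3)/5 = -3/4
  x_3 = -3/4;  a_3 = 3;  x_4 = (x_3 − 3)/5 = -3/4
  x_4 = -3/4;  a_4 = 3;  x_5 = (x_4 − 3)/5 = -3/4
  x_5 = -3/4;  a_5 = 3;  x_6 = (x_5 − 3)/5 = -3/4
Digits: (2, 4, 3, 3, 3, 3).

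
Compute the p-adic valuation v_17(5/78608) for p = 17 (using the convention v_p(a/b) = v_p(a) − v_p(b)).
v_17(5/78608) = -3

Factor powers of 17 from the numerator and denominator of the reduced fraction: 5 = 17^0 · 5 and 78608 = 17^3 · 16. Apply v_p(a/b) = v_p(a) − v_p(b): v_17(5/78608) = 0 − 3 = -3.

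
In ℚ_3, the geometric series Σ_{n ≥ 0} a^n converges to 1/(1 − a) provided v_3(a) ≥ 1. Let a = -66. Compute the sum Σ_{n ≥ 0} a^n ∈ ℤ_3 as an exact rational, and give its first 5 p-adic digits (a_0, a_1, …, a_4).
Σ a^n = 1/(1 − a) = 1/67;  first 5 digits = (1, 2, 2, 1, 2)

v_3(a) = 1 ≥ 1, so the series converges in ℤ_3 to 1/(1 − a) = 1/(1 − (-66)) = 1/67. Expand this rational in ℤ_3: compute digits iteratively via d_i = x_i mod 3, x_{i+1} = (x_i − d_i)/3. The first 5 digits are (1, 2, 2, 1, 2).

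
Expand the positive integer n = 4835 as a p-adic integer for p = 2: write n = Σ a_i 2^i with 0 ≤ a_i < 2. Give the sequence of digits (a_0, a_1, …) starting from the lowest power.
(a_0, a_1, …) = (1, 1, 0, 0, 0, 1, 1, 1, 0, 1, 0, 0, 1)

Repeated division by 2 gives the digits low-to-high: 4835 = 1 + 1·2^1 + 1·2^5 + 1·2^6 + 1·2^7 + 1·2^9 + 1·2^12. Digit sequence: (1, 1, 0, 0, 0, 1, 1, 1, 0, 1, 0, 0, 1).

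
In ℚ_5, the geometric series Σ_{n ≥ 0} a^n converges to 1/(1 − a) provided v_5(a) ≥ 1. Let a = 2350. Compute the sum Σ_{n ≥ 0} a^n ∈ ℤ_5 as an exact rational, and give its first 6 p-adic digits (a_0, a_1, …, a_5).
Σ a^n = 1/(1 − a) = -1/2349;  first 6 digits = (1, 0, 4, 3, 4, 2)

v_5(a) = 2 ≥ 1, so the series converges in ℤ_5 to 1/(1 − a) = 1/(1 − 2350) = -1/2349. Expand this rational in ℤ_5: compute digits iteratively via d_i = x_i mod 5, x_{i+1} = (x_i − d_i)/5. The first 6 digits are (1, 0, 4, 3, 4, 2).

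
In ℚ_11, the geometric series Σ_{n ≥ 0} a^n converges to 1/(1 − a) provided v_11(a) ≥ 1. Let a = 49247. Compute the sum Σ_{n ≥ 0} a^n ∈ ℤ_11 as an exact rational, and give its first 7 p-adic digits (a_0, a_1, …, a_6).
Σ a^n = 1/(1 − a) = -1/49246;  first 7 digits = (1, 0, 0, 4, 3, 0, 5)

v_11(a) = 3 ≥ 1, so the series converges in ℤ_11 to 1/(1 − a) = 1/(1 − 49247) = -1/49246. Expand this rational in ℤ_11: compute digits iteratively via d_i = x_i mod 11, x_{i+1} = (x_i − d_i)/11. The first 7 digits are (1, 0, 0, 4, 3, 0, 5).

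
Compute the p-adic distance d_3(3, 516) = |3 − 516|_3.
d_3(3, 516) = 1/27

Step 1 — x − y = 3 − 516 = -513. Step 2 — v_3(-513) = 3 (factor: -513 = −(3^3 · 19); the sign does not affect v_p). Step 3 — |x − y|_3 = 3^{-3} = 1/27.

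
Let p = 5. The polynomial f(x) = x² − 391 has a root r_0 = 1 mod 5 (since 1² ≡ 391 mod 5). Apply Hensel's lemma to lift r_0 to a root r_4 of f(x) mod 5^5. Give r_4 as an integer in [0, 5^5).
r_4 = 1121 (mod 3125)

Hensel's recurrence: r_{i+1} = r_i − f(r_i)·(f′(r_i))^{-1} mod 5^{i+2}, with f′(x) = 2x. Iterate:
  r_0 = 1 (mod 5)
  r_1 = 21 (mod 25)
  r_2 = 121 (mod 125)
  r_3 = 496 (mod 625)
  r_4 = 1121 (mod 3125)
Final: r_4 = 1121, and one checks f(r_4) ≡ 0 mod 5^5.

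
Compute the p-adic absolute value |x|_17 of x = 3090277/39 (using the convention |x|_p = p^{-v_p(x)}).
|3090277/39|_17 = 1/83521

Step 1 — compute v_17(x) by factoring powers of 17 out of the numerator and denominator: v_17(3090277/39) = 4. Step 2 — apply |x|_p = p^{-v_p(x)} = 17^{-4} = 1/83521.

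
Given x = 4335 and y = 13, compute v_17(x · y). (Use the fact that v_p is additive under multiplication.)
v_17(56355) = 2

v_p(x) = 2 (factor: 4335 = 17^2 · 15); v_p(y) = 0 (factor: 13 = 17^0 · 13). Additivity: v_p(xy) = v_p(x) + v_p(y) = 2 + 0 = 2. (Direct check: xy = 56355 = 17^2 · (195).)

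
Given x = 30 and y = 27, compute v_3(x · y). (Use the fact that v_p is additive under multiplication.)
v_3(810) = 4

v_p(x) = 1 (factor: 30 = 3^1 · 10); v_p(y) = 3 (factor: 27 = 3^3 · 1). Additivity: v_p(xy) = v_p(x) + v_p(y) = 1 + 3 = 4. (Direct check: xy = 810 = 3^4 · (10).)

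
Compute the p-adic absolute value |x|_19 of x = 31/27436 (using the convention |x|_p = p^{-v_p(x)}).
|31/27436|_19 = 6859

Step 1 — compute v_19(x) by factoring powers of 19 out of the numerator and denominator: v_19(31/27436) = -3. Step 2 — apply |x|_p = p^{-v_p(x)} = 19^{3} = 6859.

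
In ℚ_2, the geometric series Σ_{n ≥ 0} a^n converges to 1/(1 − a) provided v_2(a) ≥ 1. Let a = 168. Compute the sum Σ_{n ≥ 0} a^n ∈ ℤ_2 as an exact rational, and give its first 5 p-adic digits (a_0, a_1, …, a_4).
Σ a^n = 1/(1 − a) = -1/167;  first 5 digits = (1, 0, 0, 1, 0)

v_2(a) = 3 ≥ 1, so the series converges in ℤ_2 to 1/(1 − a) = 1/(1 − 168) = -1/167. Expand this rational in ℤ_2: compute digits iteratively via d_i = x_i mod 2, x_{i+1} = (x_i − d_i)/2. The first 5 digits are (1, 0, 0, 1, 0).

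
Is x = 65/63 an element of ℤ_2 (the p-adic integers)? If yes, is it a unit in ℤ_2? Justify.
x ∈ ℤ_2^× (unit); v_2(x) = 0

ℤ_2 = {x ∈ ℚ_2 : v_2(x) ≥ 0} and ℤ_2^× = {x ∈ ℤ_2 : v_2(x) = 0}. Here v_2(65/63) = v_2(num) − v_2(den) = 0; compare against these criteria.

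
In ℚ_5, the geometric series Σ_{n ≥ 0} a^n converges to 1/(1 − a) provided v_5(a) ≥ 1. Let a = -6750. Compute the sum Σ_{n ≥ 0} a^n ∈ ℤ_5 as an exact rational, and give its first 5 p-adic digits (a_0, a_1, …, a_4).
Σ a^n = 1/(1 − a) = 1/6751;  first 5 digits = (1, 0, 0, 1, 4)

v_5(a) = 3 ≥ 1, so the series converges in ℤ_5 to 1/(1 − a) = 1/(1 − (-6750)) = 1/6751. Expand this rational in ℤ_5: compute digits iteratively via d_i = x_i mod 5, x_{i+1} = (x_i − d_i)/5. The first 5 digits are (1, 0, 0, 1, 4).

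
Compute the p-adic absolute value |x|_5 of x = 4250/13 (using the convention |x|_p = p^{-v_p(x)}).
|4250/13|_5 = 1/125

Step 1 — compute v_5(x) by factoring powers of 5 out of the numerator and denominator: v_5(4250/13) = 3. Step 2 — apply |x|_p = p^{-v_p(x)} = 5^{-3} = 1/125.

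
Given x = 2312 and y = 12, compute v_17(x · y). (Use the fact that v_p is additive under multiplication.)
v_17(27744) = 2

v_p(x) = 2 (factor: 2312 = 17^2 · 8); v_p(y) = 0 (factor: 12 = 17^0 · 12). Additivity: v_p(xy) = v_p(x) + v_p(y) = 2 + 0 = 2. (Direct check: xy = 27744 = 17^2 · (96).)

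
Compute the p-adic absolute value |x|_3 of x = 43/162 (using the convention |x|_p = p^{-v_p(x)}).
|43/162|_3 = 81

Step 1 — compute v_3(x) by factoring powers of 3 out of the numerator and denominator: v_3(43/162) = -4. Step 2 — apply |x|_p = p^{-v_p(x)} = 3^{4} = 81.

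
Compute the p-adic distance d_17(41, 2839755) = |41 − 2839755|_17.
d_17(41, 2839755) = 1/1419857

Step 1 — x − y = 41 − 2839755 = -2839714. Step 2 — v_17(-2839714) = 5 (factor: -2839714 = −(17^5 · 2); the sign does not affect v_p). Step 3 — |x − y|_17 = 17^{-5} = 1/1419857.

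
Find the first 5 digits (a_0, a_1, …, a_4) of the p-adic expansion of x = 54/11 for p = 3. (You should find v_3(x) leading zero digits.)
(a_0, …, a_4) = (0, 0, 0, 1, 0)

v_3(54/11) = 3, so a_0 = ... = a_2 = 0. Factor out: x = 3^3 · u with u = 2/11 a unit in ℤ_3. Expand u iteratively via a_{v+i} = u_i mod 3, u_{i+1} = (u_i − a_{v+i})/3:
  u_0 = 2/11;  a_3 = 1;  u_1 = (u_0 − 1)/3 = -3/11
  u_1 = -3/11;  a_4 = 0;  u_2 = (u_1 − 0)/3 = -1/11
Digits: (0, 0, 0, 1, 0).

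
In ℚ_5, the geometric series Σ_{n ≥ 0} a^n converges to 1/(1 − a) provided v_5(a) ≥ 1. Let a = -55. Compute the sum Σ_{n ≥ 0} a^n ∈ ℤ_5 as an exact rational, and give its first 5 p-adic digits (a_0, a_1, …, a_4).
Σ a^n = 1/(1 − a) = 1/56;  first 5 digits = (1, 4, 3, 2, 4)

v_5(a) = 1 ≥ 1, so the series converges in ℤ_5 to 1/(1 − a) = 1/(1 − (-55)) = 1/56. Expand this rational in ℤ_5: compute digits iteratively via d_i = x_i mod 5, x_{i+1} = (x_i − d_i)/5. The first 5 digits are (1, 4, 3, 2, 4).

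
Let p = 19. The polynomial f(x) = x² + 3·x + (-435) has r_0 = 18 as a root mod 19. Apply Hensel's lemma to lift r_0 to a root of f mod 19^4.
r_3 = 35814 (mod 130321)

Hensel: r_{i+1} = r_i − f(r_i)·(f′(r_i))^{-1} mod 19^{i+2}, f′(x) = 2x + 3. Iterate:
  r_0 = 18 (mod 19)
  r_1 = 75 (mod 361)
  r_2 = 1519 (mod 6859)
  r_3 = 35814 (mod 130321)
Final: r = 35814 satisfies f(r) ≡ 0 mod 19^4.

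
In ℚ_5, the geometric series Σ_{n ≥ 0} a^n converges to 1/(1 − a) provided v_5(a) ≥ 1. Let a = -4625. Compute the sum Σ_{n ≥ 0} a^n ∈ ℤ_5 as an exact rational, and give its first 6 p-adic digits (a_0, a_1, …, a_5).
Σ a^n = 1/(1 − a) = 1/4626;  first 6 digits = (1, 0, 0, 3, 2, 3)

v_5(a) = 3 ≥ 1, so the series converges in ℤ_5 to 1/(1 − a) = 1/(1 − (-4625)) = 1/4626. Expand this rational in ℤ_5: compute digits iteratively via d_i = x_i mod 5, x_{i+1} = (x_i − d_i)/5. The first 6 digits are (1, 0, 0, 3, 2, 3).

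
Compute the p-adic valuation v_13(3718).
v_13(3718) = 2

v_13(n) is the largest exponent k such that 13^k divides n. Factor out: 3718 = 13^2 · 22. (Sign doesn't affect v_p.) So v_13(3718) = 2.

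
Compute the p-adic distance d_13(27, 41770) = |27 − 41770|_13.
d_13(27, 41770) = 1/2197

Step 1 — x − y = 27 − 41770 = -41743. Step 2 — v_13(-41743) = 3 (factor: -41743 = −(13^3 · 19); the sign does not affect v_p). Step 3 — |x − y|_13 = 13^{-3} = 1/2197.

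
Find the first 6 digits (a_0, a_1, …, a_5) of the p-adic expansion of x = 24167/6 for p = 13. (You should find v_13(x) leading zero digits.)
(a_0, …, a_5) = (0, 0, 0, 4, 2, 2)

v_13(24167/6) = 3, so a_0 = ... = a_2 = 0. Factor out: x = 13^3 · u with u = 11/6 a unit in ℤ_13. Expand u iteratively via a_{v+i} = u_i mod 13, u_{i+1} = (u_i − a_{v+i})/13:
  u_0 = 11/6;  a_3 = 4;  u_1 = (u_0 − 4)/13 = -1/6
  u_1 = -1/6;  a_4 = 2;  u_2 = (u_1 − 2)/13 = -1/6
  u_2 = -1/6;  a_5 = 2;  u_3 = (u_2 − 2)/13 = -1/6
Digits: (0, 0, 0, 4, 2, 2).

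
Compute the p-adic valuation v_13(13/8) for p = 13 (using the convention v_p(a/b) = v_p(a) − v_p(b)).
v_13(13/8) = 1

Factor powers of 13 from the numerator and denominator of the reduced fraction: 13 = 13^1 · 1 and 8 = 13^0 · 8. Apply v_p(a/b) = v_p(a) − v_p(b): v_13(13/8) = 1 − 0 = 1.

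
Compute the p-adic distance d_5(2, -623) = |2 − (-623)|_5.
d_5(2, -623) = 1/625

Step 1 — x − y = 2 − (-623) = 625. Step 2 — v_5(625) = 4 (factor: 625 = (5^4 · 1); the sign does not affect v_p). Step 3 — |x − y|_5 = 5^{-4} = 1/625.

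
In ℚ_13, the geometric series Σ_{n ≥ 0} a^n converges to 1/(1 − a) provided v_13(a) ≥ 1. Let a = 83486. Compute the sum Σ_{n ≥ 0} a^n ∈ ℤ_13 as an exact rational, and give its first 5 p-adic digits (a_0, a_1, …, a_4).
Σ a^n = 1/(1 − a) = -1/83485;  first 5 digits = (1, 0, 0, 12, 2)

v_13(a) = 3 ≥ 1, so the series converges in ℤ_13 to 1/(1 − a) = 1/(1 − 83486) = -1/83485. Expand this rational in ℤ_13: compute digits iteratively via d_i = x_i mod 13, x_{i+1} = (x_i − d_i)/13. The first 5 digits are (1, 0, 0, 12, 2).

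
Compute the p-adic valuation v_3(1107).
v_3(1107) = 3

v_3(n) is the largest exponent k such that 3^k divides n. Factor out: 1107 = 3^3 · 41. (Sign doesn't affect v_p.) So v_3(1107) = 3.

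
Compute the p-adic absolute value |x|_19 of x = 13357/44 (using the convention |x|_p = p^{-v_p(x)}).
|13357/44|_19 = 1/361

Step 1 — compute v_19(x) by factoring powers of 19 out of the numerator and denominator: v_19(13357/44) = 2. Step 2 — apply |x|_p = p^{-v_p(x)} = 19^{-2} = 1/361.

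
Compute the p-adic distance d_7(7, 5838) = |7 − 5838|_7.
d_7(7, 5838) = 1/343

Step 1 — x − y = 7 − 5838 = -5831. Step 2 — v_7(-5831) = 3 (factor: -5831 = −(7^3 · 17); the sign does not affect v_p). Step 3 — |x − y|_7 = 7^{-3} = 1/343.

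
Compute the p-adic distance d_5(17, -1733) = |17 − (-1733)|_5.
d_5(17, -1733) = 1/125

Step 1 — x − y = 17 − (-1733) = 1750. Step 2 — v_5(1750) = 3 (factor: 1750 = (5^3 · 14); the sign does not affect v_p). Step 3 — |x − y|_5 = 5^{-3} = 1/125.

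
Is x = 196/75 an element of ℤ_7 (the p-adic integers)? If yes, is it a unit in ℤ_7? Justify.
x ∈ ℤ_7 but not a unit; v_7(x) = 2 > 0

ℤ_7 = {x ∈ ℚ_7 : v_7(x) ≥ 0} and ℤ_7^× = {x ∈ ℤ_7 : v_7(x) = 0}. Here v_7(196/75) = v_7(num) − v_7(den) = 2; compare against these criteria.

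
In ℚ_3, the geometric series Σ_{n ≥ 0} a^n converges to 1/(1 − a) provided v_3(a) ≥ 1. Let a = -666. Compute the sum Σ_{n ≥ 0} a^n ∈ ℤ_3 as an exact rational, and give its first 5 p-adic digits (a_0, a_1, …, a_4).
Σ a^n = 1/(1 − a) = 1/667;  first 5 digits = (1, 0, 1, 2, 1)

v_3(a) = 2 ≥ 1, so the series converges in ℤ_3 to 1/(1 − a) = 1/(1 − (-666)) = 1/667. Expand this rational in ℤ_3: compute digits iteratively via d_i = x_i mod 3, x_{i+1} = (x_i − d_i)/3. The first 5 digits are (1, 0, 1, 2, 1).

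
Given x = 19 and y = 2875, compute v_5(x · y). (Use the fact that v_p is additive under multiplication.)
v_5(54625) = 3

v_p(x) = 0 (factor: 19 = 5^0 · 19); v_p(y) = 3 (factor: 2875 = 5^3 · 23). Additivity: v_p(xy) = v_p(x) + v_p(y) = 0 + 3 = 3. (Direct check: xy = 54625 = 5^3 · (437).)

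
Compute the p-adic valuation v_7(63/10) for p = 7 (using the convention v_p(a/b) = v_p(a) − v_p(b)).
v_7(63/10) = 1

Factor powers of 7 from the numerator and denominator of the reduced fraction: 63 = 7^1 · 9 and 10 = 7^0 · 10. Apply v_p(a/b) = v_p(a) − v_p(b): v_7(63/10) = 1 − 0 = 1.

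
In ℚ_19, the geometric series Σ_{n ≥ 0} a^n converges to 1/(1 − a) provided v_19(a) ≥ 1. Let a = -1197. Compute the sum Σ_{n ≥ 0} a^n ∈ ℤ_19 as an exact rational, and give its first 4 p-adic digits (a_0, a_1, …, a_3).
Σ a^n = 1/(1 − a) = 1/1198;  first 4 digits = (1, 13, 13, 11)

v_19(a) = 1 ≥ 1, so the series converges in ℤ_19 to 1/(1 − a) = 1/(1 − (-1197)) = 1/1198. Expand this rational in ℤ_19: compute digits iteratively via d_i = x_i mod 19, x_{i+1} = (x_i − d_i)/19. The first 4 digits are (1, 13, 13, 11).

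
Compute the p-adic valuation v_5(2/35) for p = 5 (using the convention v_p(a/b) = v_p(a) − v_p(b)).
v_5(2/35) = -1

Factor powers of 5 from the numerator and denominator of the reduced fraction: 2 = 5^0 · 2 and 35 = 5^1 · 7. Apply v_p(a/b) = v_p(a) − v_p(b): v_5(2/35) = 0 − 1 = -1.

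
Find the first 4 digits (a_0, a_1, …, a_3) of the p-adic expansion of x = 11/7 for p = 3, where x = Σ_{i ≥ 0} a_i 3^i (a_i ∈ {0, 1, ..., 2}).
(a_0, …, a_3) = (2, 2, 1, 2)

v_3(11/7) = 0 (numerator and denominator both coprime to 3), so x ∈ ℤ_3^×. Compute digits iteratively via a_i = x_i mod 3, x_{i+1} = (x_i − a_i)/3, with x_0 = x:
  x_0 = 11/7;  a_0 = 2;  x_1 = (x_0 − 2)/3 = -1/7
  x_1 = -1/7;  a_1 = 2;  x_2 = (x_1 − 2)/3 = -5/7
  x_2 = -5/7;  a_2 = 1;  x_3 = (x_2 − 1)/3 = -4/7
  x_3 = -4/7;  a_3 = 2;  x_4 = (x_3 − 2)/3 = -6/7
Digits: (2, 2, 1, 2).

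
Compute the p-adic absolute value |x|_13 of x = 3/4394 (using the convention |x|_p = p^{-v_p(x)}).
|3/4394|_13 = 2197

Step 1 — compute v_13(x) by factoring powers of 13 out of the numerator and denominator: v_13(3/4394) = -3. Step 2 — apply |x|_p = p^{-v_p(x)} = 13^{3} = 2197.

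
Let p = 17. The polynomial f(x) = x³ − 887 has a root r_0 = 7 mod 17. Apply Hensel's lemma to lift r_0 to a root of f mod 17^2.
r_1 = 109 (mod 289)

Hensel: r_{i+1} = r_i − f(r_i)/f′(r_i) mod 17^{i+2}, where f′(x) = 3x². Iterate:
  r_0 = 7 (mod 17)
  r_1 = 109 (mod 289)
Final: r = 109 with f(r) ≡ 0 mod 17^2.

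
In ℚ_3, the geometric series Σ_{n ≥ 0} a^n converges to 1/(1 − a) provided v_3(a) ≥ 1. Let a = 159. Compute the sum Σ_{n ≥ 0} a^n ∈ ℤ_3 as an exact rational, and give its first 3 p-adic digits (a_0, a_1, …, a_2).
Σ a^n = 1/(1 − a) = -1/158;  first 3 digits = (1, 2, 0)

v_3(a) = 1 ≥ 1, so the series converges in ℤ_3 to 1/(1 − a) = 1/(1 − 159) = -1/158. Expand this rational in ℤ_3: compute digits iteratively via d_i = x_i mod 3, x_{i+1} = (x_i − d_i)/3. The first 3 digits are (1, 2, 0).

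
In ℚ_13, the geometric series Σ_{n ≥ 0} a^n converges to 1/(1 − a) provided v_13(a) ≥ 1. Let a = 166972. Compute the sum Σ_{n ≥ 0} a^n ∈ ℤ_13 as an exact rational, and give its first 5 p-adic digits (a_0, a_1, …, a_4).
Σ a^n = 1/(1 − a) = -1/166971;  first 5 digits = (1, 0, 0, 11, 5)

v_13(a) = 3 ≥ 1, so the series converges in ℤ_13 to 1/(1 − a) = 1/(1 − 166972) = -1/166971. Expand this rational in ℤ_13: compute digits iteratively via d_i = x_i mod 13, x_{i+1} = (x_i − d_i)/13. The first 5 digits are (1, 0, 0, 11, 5).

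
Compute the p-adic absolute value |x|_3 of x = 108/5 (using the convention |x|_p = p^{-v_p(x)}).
|108/5|_3 = 1/27

Step 1 — compute v_3(x) by factoring powers of 3 out of the numerator and denominator: v_3(108/5) = 3. Step 2 — apply |x|_p = p^{-v_p(x)} = 3^{-3} = 1/27.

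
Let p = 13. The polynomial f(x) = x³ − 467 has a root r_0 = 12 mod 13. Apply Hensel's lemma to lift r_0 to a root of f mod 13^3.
r_2 = 324 (mod 2197)

Hensel: r_{i+1} = r_i − f(r_i)/f′(r_i) mod 13^{i+2}, where f′(x) = 3x². Iterate:
  r_0 = 12 (mod 13)
  r_1 = 155 (mod 169)
  r_2 = 324 (mod 2197)
Final: r = 324 with f(r) ≡ 0 mod 13^3.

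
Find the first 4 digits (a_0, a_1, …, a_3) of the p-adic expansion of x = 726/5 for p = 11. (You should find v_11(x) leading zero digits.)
(a_0, …, a_3) = (0, 0, 10, 8)

v_11(726/5) = 2, so a_0 = ... = a_1 = 0. Factor out: x = 11^2 · u with u = 6/5 a unit in ℤ_11. Expand u iteratively via a_{v+i} = u_i mod 11, u_{i+1} = (u_i − a_{v+i})/11:
  u_0 = 6/5;  a_2 = 10;  u_1 = (u_0 − 10)/11 = -4/5
  u_1 = -4/5;  a_3 = 8;  u_2 = (u_1 − 8)/11 = -4/5
Digits: (0, 0, 10, 8).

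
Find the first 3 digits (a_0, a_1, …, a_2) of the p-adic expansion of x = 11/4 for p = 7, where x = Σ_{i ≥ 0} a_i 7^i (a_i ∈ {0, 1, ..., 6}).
(a_0, …, a_2) = (1, 2, 5)

v_7(11/4) = 0 (numerator and denominator both coprime to 7), so x ∈ ℤ_7^×. Compute digits iteratively via a_i = x_i mod 7, x_{i+1} = (x_i − a_i)/7, with x_0 = x:
  x_0 = 11/4;  a_0 = 1;  x_1 = (x_0 − 1)/7 = 1/4
  x_1 = 1/4;  a_1 = 2;  x_2 = (x_1 − 2)/7 = -1/4
  x_2 = -1/4;  a_2 = 5;  x_3 = (x_2 − 5)/7 = -3/4
Digits: (1, 2, 5).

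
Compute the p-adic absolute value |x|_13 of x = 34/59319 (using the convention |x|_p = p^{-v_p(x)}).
|34/59319|_13 = 2197

Step 1 — compute v_13(x) by factoring powers of 13 out of the numerator and denominator: v_13(34/59319) = -3. Step 2 — apply |x|_p = p^{-v_p(x)} = 13^{3} = 2197.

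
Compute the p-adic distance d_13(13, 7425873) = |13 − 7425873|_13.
d_13(13, 7425873) = 1/371293

Step 1 — x − y = 13 − 7425873 = -7425860. Step 2 — v_13(-7425860) = 5 (factor: -7425860 = −(13^5 · 20); the sign does not affect v_p). Step 3 — |x − y|_13 = 13^{-5} = 1/371293.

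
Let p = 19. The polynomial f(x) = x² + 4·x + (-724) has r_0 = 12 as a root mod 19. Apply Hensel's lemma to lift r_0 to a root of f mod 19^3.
r_2 = 753 (mod 6859)

Hensel: r_{i+1} = r_i − f(r_i)·(f′(r_i))^{-1} mod 19^{i+2}, f′(x) = 2x + 4. Iterate:
  r_0 = 12 (mod 19)
  r_1 = 31 (mod 361)
  r_2 = 753 (mod 6859)
Final: r = 753 satisfies f(r) ≡ 0 mod 19^3.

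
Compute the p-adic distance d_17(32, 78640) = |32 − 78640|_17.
d_17(32, 78640) = 1/4913

Step 1 — x − y = 32 − 78640 = -78608. Step 2 — v_17(-78608) = 3 (factor: -78608 = −(17^3 · 16); the sign does not affect v_p). Step 3 — |x − y|_17 = 17^{-3} = 1/4913.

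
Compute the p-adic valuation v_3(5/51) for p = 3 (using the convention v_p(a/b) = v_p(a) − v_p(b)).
v_3(5/51) = -1

Factor powers of 3 from the numerator and denominator of the reduced fraction: 5 = 3^0 · 5 and 51 = 3^1 · 17. Apply v_p(a/b) = v_p(a) − v_p(b): v_3(5/51) = 0 − 1 = -1.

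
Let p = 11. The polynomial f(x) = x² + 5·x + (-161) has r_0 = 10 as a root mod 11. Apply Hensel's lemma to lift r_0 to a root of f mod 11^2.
r_1 = 54 (mod 121)

Hensel: r_{i+1} = r_i − f(r_i)·(f′(r_i))^{-1} mod 11^{i+2}, f′(x) = 2x + 5. Iterate:
  r_0 = 10 (mod 11)
  r_1 = 54 (mod 121)
Final: r = 54 satisfies f(r) ≡ 0 mod 11^2.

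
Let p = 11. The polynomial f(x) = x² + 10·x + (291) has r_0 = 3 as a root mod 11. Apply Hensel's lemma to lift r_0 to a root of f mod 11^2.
r_1 = 58 (mod 121)

Hensel: r_{i+1} = r_i − f(r_i)·(f′(r_i))^{-1} mod 11^{i+2}, f′(x) = 2x + 10. Iterate:
  r_0 = 3 (mod 11)
  r_1 = 58 (mod 121)
Final: r = 58 satisfies f(r) ≡ 0 mod 11^2.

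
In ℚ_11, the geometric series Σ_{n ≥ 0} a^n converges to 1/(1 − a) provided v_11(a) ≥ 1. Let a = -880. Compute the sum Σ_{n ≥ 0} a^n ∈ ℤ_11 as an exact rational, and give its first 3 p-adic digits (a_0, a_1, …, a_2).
Σ a^n = 1/(1 − a) = 1/881;  first 3 digits = (1, 8, 1)

v_11(a) = 1 ≥ 1, so the series converges in ℤ_11 to 1/(1 − a) = 1/(1 − (-880)) = 1/881. Expand this rational in ℤ_11: compute digits iteratively via d_i = x_i mod 11, x_{i+1} = (x_i − d_i)/11. The first 3 digits are (1, 8, 1).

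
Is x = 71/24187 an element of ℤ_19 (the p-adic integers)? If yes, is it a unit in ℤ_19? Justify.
x ∉ ℤ_19 (v_19(x) = -2 < 0)

ℤ_19 = {x ∈ ℚ_19 : v_19(x) ≥ 0} and ℤ_19^× = {x ∈ ℤ_19 : v_19(x) = 0}. Here v_19(71/24187) = v_19(num) − v_19(den) = -2; compare against these criteria.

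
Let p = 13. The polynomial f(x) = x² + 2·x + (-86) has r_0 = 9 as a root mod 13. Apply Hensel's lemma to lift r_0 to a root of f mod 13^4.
r_3 = 6236 (mod 28561)

Hensel: r_{i+1} = r_i − f(r_i)·(f′(r_i))^{-1} mod 13^{i+2}, f′(x) = 2x + 2. Iterate:
  r_0 = 9 (mod 13)
  r_1 = 152 (mod 169)
  r_2 = 1842 (mod 2197)
  r_3 = 6236 (mod 28561)
Final: r = 6236 satisfies f(r) ≡ 0 mod 13^4.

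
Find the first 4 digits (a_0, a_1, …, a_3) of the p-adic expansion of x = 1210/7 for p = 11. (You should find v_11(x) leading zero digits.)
(a_0, …, a_3) = (0, 0, 3, 3)

v_11(1210/7) = 2, so a_0 = ... = a_1 = 0. Factor out: x = 11^2 · u with u = 10/7 a unit in ℤ_11. Expand u iteratively via a_{v+i} = u_i mod 11, u_{i+1} = (u_i − a_{v+i})/11:
  u_0 = 10/7;  a_2 = 3;  u_1 = (u_0 − 3)/11 = -1/7
  u_1 = -1/7;  a_3 = 3;  u_2 = (u_1 − 3)/11 = -2/7
Digits: (0, 0, 3, 3).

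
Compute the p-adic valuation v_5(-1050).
v_5(-1050) = 2

v_5(n) is the largest exponent k such that 5^k divides n. Factor out: -1050 = -5^2 · 42. (Sign doesn't affect v_p.) So v_5(-1050) = 2.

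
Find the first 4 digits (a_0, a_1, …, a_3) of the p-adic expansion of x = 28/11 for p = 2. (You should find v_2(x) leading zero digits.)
(a_0, …, a_3) = (0, 0, 1, 0)

v_2(28/11) = 2, so a_0 = ... = a_1 = 0. Factor out: x = 2^2 · u with u = 7/11 a unit in ℤ_2. Expand u iteratively via a_{v+i} = u_i mod 2, u_{i+1} = (u_i − a_{v+i})/2:
  u_0 = 7/11;  a_2 = 1;  u_1 = (u_0 − 1)/2 = -2/11
  u_1 = -2/11;  a_3 = 0;  u_2 = (u_1 − 0)/2 = -1/11
Digits: (0, 0, 1, 0).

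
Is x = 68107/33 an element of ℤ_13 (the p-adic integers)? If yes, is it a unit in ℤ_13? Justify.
x ∈ ℤ_13 but not a unit; v_13(x) = 3 > 0

ℤ_13 = {x ∈ ℚ_13 : v_13(x) ≥ 0} and ℤ_13^× = {x ∈ ℤ_13 : v_13(x) = 0}. Here v_13(68107/33) = v_13(num) − v_13(den) = 3; compare against these criteria.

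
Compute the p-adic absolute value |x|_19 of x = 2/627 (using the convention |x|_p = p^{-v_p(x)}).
|2/627|_19 = 19

Step 1 — compute v_19(x) by factoring powers of 19 out of the numerator and denominator: v_19(2/627) = -1. Step 2 — apply |x|_p = p^{-v_p(x)} = 19^{1} = 19.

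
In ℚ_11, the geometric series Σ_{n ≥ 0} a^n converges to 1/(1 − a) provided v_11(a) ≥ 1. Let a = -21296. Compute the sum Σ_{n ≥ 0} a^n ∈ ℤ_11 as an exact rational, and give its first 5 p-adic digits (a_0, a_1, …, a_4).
Σ a^n = 1/(1 − a) = 1/21297;  first 5 digits = (1, 0, 0, 6, 9)

v_11(a) = 3 ≥ 1, so the series converges in ℤ_11 to 1/(1 − a) = 1/(1 − (-21296)) = 1/21297. Expand this rational in ℤ_11: compute digits iteratively via d_i = x_i mod 11, x_{i+1} = (x_i − d_i)/11. The first 5 digits are (1, 0, 0, 6, 9).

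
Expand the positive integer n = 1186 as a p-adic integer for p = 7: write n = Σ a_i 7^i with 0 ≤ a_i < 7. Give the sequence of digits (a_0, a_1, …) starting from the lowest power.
(a_0, a_1, …) = (3, 1, 3, 3)

Repeated division by 7 gives the digits low-to-high: 1186 = 3 + 1·7^1 + 3·7^2 + 3·7^3. Digit sequence: (3, 1, 3, 3).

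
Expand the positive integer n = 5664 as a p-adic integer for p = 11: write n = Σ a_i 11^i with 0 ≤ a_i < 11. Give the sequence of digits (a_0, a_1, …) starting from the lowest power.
(a_0, a_1, …) = (10, 8, 2, 4)

Repeated division by 11 gives the digits low-to-high: 5664 = 10 + 8·11^1 + 2·11^2 + 4·11^3. Digit sequence: (10, 8, 2, 4).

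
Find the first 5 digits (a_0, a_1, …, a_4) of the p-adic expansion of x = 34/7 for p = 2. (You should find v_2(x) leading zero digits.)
(a_0, …, a_4) = (0, 1, 1, 1, 0)

v_2(34/7) = 1, so a_0 = ... = a_0 = 0. Factor out: x = 2^1 · u with u = 17/7 a unit in ℤ_2. Expand u iteratively via a_{v+i} = u_i mod 2, u_{i+1} = (u_i − a_{v+i})/2:
  u_0 = 17/7;  a_1 = 1;  u_1 = (u_0 − 1)/2 = 5/7
  u_1 = 5/7;  a_2 = 1;  u_2 = (u_1 − 1)/2 = -1/7
  u_2 = -1/7;  a_3 = 1;  u_3 = (u_2 − 1)/2 = -4/7
  u_3 = -4/7;  a_4 = 0;  u_4 = (u_3 − 0)/2 = -2/7
Digits: (0, 1, 1, 1, 0).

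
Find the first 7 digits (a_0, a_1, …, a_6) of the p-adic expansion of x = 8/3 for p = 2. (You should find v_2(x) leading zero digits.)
(a_0, …, a_6) = (0, 0, 0, 1, 1, 0, 1)

v_2(8/3) = 3, so a_0 = ... = a_2 = 0. Factor out: x = 2^3 · u with u = 1/3 a unit in ℤ_2. Expand u iteratively via a_{v+i} = u_i mod 2, u_{i+1} = (u_i − a_{v+i})/2:
  u_0 = 1/3;  a_3 = 1;  u_1 = (u_0 − 1)/2 = -1/3
  u_1 = -1/3;  a_4 = 1;  u_2 = (u_1 − 1)/2 = -2/3
  u_2 = -2/3;  a_5 = 0;  u_3 = (u_2 − 0)/2 = -1/3
  u_3 = -1/3;  a_6 = 1;  u_4 = (u_3 − 1)/2 = -2/3
Digits: (0, 0, 0, 1, 1, 0, 1).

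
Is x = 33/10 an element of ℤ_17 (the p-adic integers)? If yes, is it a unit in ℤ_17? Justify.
x ∈ ℤ_17^× (unit); v_17(x) = 0

ℤ_17 = {x ∈ ℚ_17 : v_17(x) ≥ 0} and ℤ_17^× = {x ∈ ℤ_17 : v_17(x) = 0}. Here v_17(33/10) = v_17(num) − v_17(den) = 0; compare against these criteria.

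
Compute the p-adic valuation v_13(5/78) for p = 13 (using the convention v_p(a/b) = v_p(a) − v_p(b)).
v_13(5/78) = -1

Factor powers of 13 from the numerator and denominator of the reduced fraction: 5 = 13^0 · 5 and 78 = 13^1 · 6. Apply v_p(a/b) = v_p(a) − v_p(b): v_13(5/78) = 0 − 1 = -1.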